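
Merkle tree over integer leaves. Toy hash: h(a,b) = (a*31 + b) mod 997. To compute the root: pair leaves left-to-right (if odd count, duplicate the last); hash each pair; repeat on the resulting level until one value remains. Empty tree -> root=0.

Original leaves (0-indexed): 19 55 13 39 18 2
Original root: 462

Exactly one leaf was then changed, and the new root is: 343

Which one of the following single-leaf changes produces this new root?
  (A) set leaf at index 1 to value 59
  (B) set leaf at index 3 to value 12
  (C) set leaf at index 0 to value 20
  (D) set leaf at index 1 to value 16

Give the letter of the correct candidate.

Original leaves: [19, 55, 13, 39, 18, 2]
Target new root: 343
Try each candidate change and compute the resulting root:
Candidate A: set leaf[1] = 59 -> leaves = [19, 59, 13, 39, 18, 2]
  L0: [19, 59, 13, 39, 18, 2]
  L1: h(19,59)=(19*31+59)%997=648 h(13,39)=(13*31+39)%997=442 h(18,2)=(18*31+2)%997=560 -> [648, 442, 560]
  L2: h(648,442)=(648*31+442)%997=590 h(560,560)=(560*31+560)%997=971 -> [590, 971]
  L3: h(590,971)=(590*31+971)%997=318 -> [318]
  root = 318 != target 343
Candidate B: set leaf[3] = 12 -> leaves = [19, 55, 13, 12, 18, 2]
  L0: [19, 55, 13, 12, 18, 2]
  L1: h(19,55)=(19*31+55)%997=644 h(13,12)=(13*31+12)%997=415 h(18,2)=(18*31+2)%997=560 -> [644, 415, 560]
  L2: h(644,415)=(644*31+415)%997=439 h(560,560)=(560*31+560)%997=971 -> [439, 971]
  L3: h(439,971)=(439*31+971)%997=622 -> [622]
  root = 622 != target 343
Candidate C: set leaf[0] = 20 -> leaves = [20, 55, 13, 39, 18, 2]
  L0: [20, 55, 13, 39, 18, 2]
  L1: h(20,55)=(20*31+55)%997=675 h(13,39)=(13*31+39)%997=442 h(18,2)=(18*31+2)%997=560 -> [675, 442, 560]
  L2: h(675,442)=(675*31+442)%997=430 h(560,560)=(560*31+560)%997=971 -> [430, 971]
  L3: h(430,971)=(430*31+971)%997=343 -> [343]
  root = 343 == target 343  ** MATCH **
Candidate D: set leaf[1] = 16 -> leaves = [19, 16, 13, 39, 18, 2]
  L0: [19, 16, 13, 39, 18, 2]
  L1: h(19,16)=(19*31+16)%997=605 h(13,39)=(13*31+39)%997=442 h(18,2)=(18*31+2)%997=560 -> [605, 442, 560]
  L2: h(605,442)=(605*31+442)%997=254 h(560,560)=(560*31+560)%997=971 -> [254, 971]
  L3: h(254,971)=(254*31+971)%997=869 -> [869]
  root = 869 != target 343
Candidate C produces the target root.

Answer: C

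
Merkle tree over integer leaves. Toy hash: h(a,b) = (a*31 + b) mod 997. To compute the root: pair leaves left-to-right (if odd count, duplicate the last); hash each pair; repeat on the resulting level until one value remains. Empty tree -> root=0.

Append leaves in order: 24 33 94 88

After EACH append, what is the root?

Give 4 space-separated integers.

Answer: 24 777 176 170

Derivation:
After append 24 (leaves=[24]):
  L0: [24]
  root=24
After append 33 (leaves=[24, 33]):
  L0: [24, 33]
  L1: h(24,33)=(24*31+33)%997=777 -> [777]
  root=777
After append 94 (leaves=[24, 33, 94]):
  L0: [24, 33, 94]
  L1: h(24,33)=(24*31+33)%997=777 h(94,94)=(94*31+94)%997=17 -> [777, 17]
  L2: h(777,17)=(777*31+17)%997=176 -> [176]
  root=176
After append 88 (leaves=[24, 33, 94, 88]):
  L0: [24, 33, 94, 88]
  L1: h(24,33)=(24*31+33)%997=777 h(94,88)=(94*31+88)%997=11 -> [777, 11]
  L2: h(777,11)=(777*31+11)%997=170 -> [170]
  root=170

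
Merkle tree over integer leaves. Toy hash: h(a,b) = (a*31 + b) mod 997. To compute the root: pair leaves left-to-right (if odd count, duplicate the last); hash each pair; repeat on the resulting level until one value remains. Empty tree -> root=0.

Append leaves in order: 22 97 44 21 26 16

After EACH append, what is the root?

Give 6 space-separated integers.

Answer: 22 779 632 609 638 318

Derivation:
After append 22 (leaves=[22]):
  L0: [22]
  root=22
After append 97 (leaves=[22, 97]):
  L0: [22, 97]
  L1: h(22,97)=(22*31+97)%997=779 -> [779]
  root=779
After append 44 (leaves=[22, 97, 44]):
  L0: [22, 97, 44]
  L1: h(22,97)=(22*31+97)%997=779 h(44,44)=(44*31+44)%997=411 -> [779, 411]
  L2: h(779,411)=(779*31+411)%997=632 -> [632]
  root=632
After append 21 (leaves=[22, 97, 44, 21]):
  L0: [22, 97, 44, 21]
  L1: h(22,97)=(22*31+97)%997=779 h(44,21)=(44*31+21)%997=388 -> [779, 388]
  L2: h(779,388)=(779*31+388)%997=609 -> [609]
  root=609
After append 26 (leaves=[22, 97, 44, 21, 26]):
  L0: [22, 97, 44, 21, 26]
  L1: h(22,97)=(22*31+97)%997=779 h(44,21)=(44*31+21)%997=388 h(26,26)=(26*31+26)%997=832 -> [779, 388, 832]
  L2: h(779,388)=(779*31+388)%997=609 h(832,832)=(832*31+832)%997=702 -> [609, 702]
  L3: h(609,702)=(609*31+702)%997=638 -> [638]
  root=638
After append 16 (leaves=[22, 97, 44, 21, 26, 16]):
  L0: [22, 97, 44, 21, 26, 16]
  L1: h(22,97)=(22*31+97)%997=779 h(44,21)=(44*31+21)%997=388 h(26,16)=(26*31+16)%997=822 -> [779, 388, 822]
  L2: h(779,388)=(779*31+388)%997=609 h(822,822)=(822*31+822)%997=382 -> [609, 382]
  L3: h(609,382)=(609*31+382)%997=318 -> [318]
  root=318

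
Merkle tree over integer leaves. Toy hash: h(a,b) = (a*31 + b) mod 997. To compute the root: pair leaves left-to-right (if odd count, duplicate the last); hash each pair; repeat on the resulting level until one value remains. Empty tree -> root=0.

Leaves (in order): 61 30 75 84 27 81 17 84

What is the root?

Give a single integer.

L0: [61, 30, 75, 84, 27, 81, 17, 84]
L1: h(61,30)=(61*31+30)%997=924 h(75,84)=(75*31+84)%997=415 h(27,81)=(27*31+81)%997=918 h(17,84)=(17*31+84)%997=611 -> [924, 415, 918, 611]
L2: h(924,415)=(924*31+415)%997=146 h(918,611)=(918*31+611)%997=156 -> [146, 156]
L3: h(146,156)=(146*31+156)%997=694 -> [694]

Answer: 694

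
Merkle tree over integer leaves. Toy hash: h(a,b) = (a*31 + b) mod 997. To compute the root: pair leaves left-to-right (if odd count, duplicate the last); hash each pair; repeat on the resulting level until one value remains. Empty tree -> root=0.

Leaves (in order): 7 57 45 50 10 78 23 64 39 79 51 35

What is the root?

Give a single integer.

L0: [7, 57, 45, 50, 10, 78, 23, 64, 39, 79, 51, 35]
L1: h(7,57)=(7*31+57)%997=274 h(45,50)=(45*31+50)%997=448 h(10,78)=(10*31+78)%997=388 h(23,64)=(23*31+64)%997=777 h(39,79)=(39*31+79)%997=291 h(51,35)=(51*31+35)%997=619 -> [274, 448, 388, 777, 291, 619]
L2: h(274,448)=(274*31+448)%997=966 h(388,777)=(388*31+777)%997=841 h(291,619)=(291*31+619)%997=667 -> [966, 841, 667]
L3: h(966,841)=(966*31+841)%997=877 h(667,667)=(667*31+667)%997=407 -> [877, 407]
L4: h(877,407)=(877*31+407)%997=675 -> [675]

Answer: 675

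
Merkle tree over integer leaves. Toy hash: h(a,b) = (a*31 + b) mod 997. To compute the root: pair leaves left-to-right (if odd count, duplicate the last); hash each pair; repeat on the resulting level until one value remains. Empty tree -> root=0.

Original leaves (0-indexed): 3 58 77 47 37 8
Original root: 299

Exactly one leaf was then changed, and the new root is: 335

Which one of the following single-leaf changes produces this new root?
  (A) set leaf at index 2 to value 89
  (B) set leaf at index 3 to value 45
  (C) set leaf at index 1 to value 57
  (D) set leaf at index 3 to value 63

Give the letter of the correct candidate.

Answer: C

Derivation:
Original leaves: [3, 58, 77, 47, 37, 8]
Target new root: 335
Try each candidate change and compute the resulting root:
Candidate A: set leaf[2] = 89 -> leaves = [3, 58, 89, 47, 37, 8]
  L0: [3, 58, 89, 47, 37, 8]
  L1: h(3,58)=(3*31+58)%997=151 h(89,47)=(89*31+47)%997=812 h(37,8)=(37*31+8)%997=158 -> [151, 812, 158]
  L2: h(151,812)=(151*31+812)%997=508 h(158,158)=(158*31+158)%997=71 -> [508, 71]
  L3: h(508,71)=(508*31+71)%997=864 -> [864]
  root = 864 != target 335
Candidate B: set leaf[3] = 45 -> leaves = [3, 58, 77, 45, 37, 8]
  L0: [3, 58, 77, 45, 37, 8]
  L1: h(3,58)=(3*31+58)%997=151 h(77,45)=(77*31+45)%997=438 h(37,8)=(37*31+8)%997=158 -> [151, 438, 158]
  L2: h(151,438)=(151*31+438)%997=134 h(158,158)=(158*31+158)%997=71 -> [134, 71]
  L3: h(134,71)=(134*31+71)%997=237 -> [237]
  root = 237 != target 335
Candidate C: set leaf[1] = 57 -> leaves = [3, 57, 77, 47, 37, 8]
  L0: [3, 57, 77, 47, 37, 8]
  L1: h(3,57)=(3*31+57)%997=150 h(77,47)=(77*31+47)%997=440 h(37,8)=(37*31+8)%997=158 -> [150, 440, 158]
  L2: h(150,440)=(150*31+440)%997=105 h(158,158)=(158*31+158)%997=71 -> [105, 71]
  L3: h(105,71)=(105*31+71)%997=335 -> [335]
  root = 335 == target 335  ** MATCH **
Candidate D: set leaf[3] = 63 -> leaves = [3, 58, 77, 63, 37, 8]
  L0: [3, 58, 77, 63, 37, 8]
  L1: h(3,58)=(3*31+58)%997=151 h(77,63)=(77*31+63)%997=456 h(37,8)=(37*31+8)%997=158 -> [151, 456, 158]
  L2: h(151,456)=(151*31+456)%997=152 h(158,158)=(158*31+158)%997=71 -> [152, 71]
  L3: h(152,71)=(152*31+71)%997=795 -> [795]
  root = 795 != target 335
Candidate C produces the target root.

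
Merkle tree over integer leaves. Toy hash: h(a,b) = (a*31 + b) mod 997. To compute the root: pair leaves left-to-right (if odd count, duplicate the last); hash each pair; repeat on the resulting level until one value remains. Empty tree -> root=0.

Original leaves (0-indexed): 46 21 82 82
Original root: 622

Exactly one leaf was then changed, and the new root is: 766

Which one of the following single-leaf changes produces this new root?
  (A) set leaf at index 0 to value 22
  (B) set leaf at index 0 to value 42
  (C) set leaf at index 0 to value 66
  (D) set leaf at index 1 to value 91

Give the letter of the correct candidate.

Original leaves: [46, 21, 82, 82]
Target new root: 766
Try each candidate change and compute the resulting root:
Candidate A: set leaf[0] = 22 -> leaves = [22, 21, 82, 82]
  L0: [22, 21, 82, 82]
  L1: h(22,21)=(22*31+21)%997=703 h(82,82)=(82*31+82)%997=630 -> [703, 630]
  L2: h(703,630)=(703*31+630)%997=489 -> [489]
  root = 489 != target 766
Candidate B: set leaf[0] = 42 -> leaves = [42, 21, 82, 82]
  L0: [42, 21, 82, 82]
  L1: h(42,21)=(42*31+21)%997=326 h(82,82)=(82*31+82)%997=630 -> [326, 630]
  L2: h(326,630)=(326*31+630)%997=766 -> [766]
  root = 766 == target 766  ** MATCH **
Candidate C: set leaf[0] = 66 -> leaves = [66, 21, 82, 82]
  L0: [66, 21, 82, 82]
  L1: h(66,21)=(66*31+21)%997=73 h(82,82)=(82*31+82)%997=630 -> [73, 630]
  L2: h(73,630)=(73*31+630)%997=899 -> [899]
  root = 899 != target 766
Candidate D: set leaf[1] = 91 -> leaves = [46, 91, 82, 82]
  L0: [46, 91, 82, 82]
  L1: h(46,91)=(46*31+91)%997=520 h(82,82)=(82*31+82)%997=630 -> [520, 630]
  L2: h(520,630)=(520*31+630)%997=798 -> [798]
  root = 798 != target 766
Candidate B produces the target root.

Answer: B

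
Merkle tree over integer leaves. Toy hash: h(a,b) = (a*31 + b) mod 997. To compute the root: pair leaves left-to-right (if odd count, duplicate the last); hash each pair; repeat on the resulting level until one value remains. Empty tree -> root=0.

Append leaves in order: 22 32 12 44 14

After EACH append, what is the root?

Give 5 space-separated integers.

Answer: 22 714 584 616 531

Derivation:
After append 22 (leaves=[22]):
  L0: [22]
  root=22
After append 32 (leaves=[22, 32]):
  L0: [22, 32]
  L1: h(22,32)=(22*31+32)%997=714 -> [714]
  root=714
After append 12 (leaves=[22, 32, 12]):
  L0: [22, 32, 12]
  L1: h(22,32)=(22*31+32)%997=714 h(12,12)=(12*31+12)%997=384 -> [714, 384]
  L2: h(714,384)=(714*31+384)%997=584 -> [584]
  root=584
After append 44 (leaves=[22, 32, 12, 44]):
  L0: [22, 32, 12, 44]
  L1: h(22,32)=(22*31+32)%997=714 h(12,44)=(12*31+44)%997=416 -> [714, 416]
  L2: h(714,416)=(714*31+416)%997=616 -> [616]
  root=616
After append 14 (leaves=[22, 32, 12, 44, 14]):
  L0: [22, 32, 12, 44, 14]
  L1: h(22,32)=(22*31+32)%997=714 h(12,44)=(12*31+44)%997=416 h(14,14)=(14*31+14)%997=448 -> [714, 416, 448]
  L2: h(714,416)=(714*31+416)%997=616 h(448,448)=(448*31+448)%997=378 -> [616, 378]
  L3: h(616,378)=(616*31+378)%997=531 -> [531]
  root=531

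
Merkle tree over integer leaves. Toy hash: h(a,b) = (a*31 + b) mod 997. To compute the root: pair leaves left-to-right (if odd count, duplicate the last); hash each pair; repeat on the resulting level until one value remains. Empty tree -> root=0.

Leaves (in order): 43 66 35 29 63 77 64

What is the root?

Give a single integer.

Answer: 295

Derivation:
L0: [43, 66, 35, 29, 63, 77, 64]
L1: h(43,66)=(43*31+66)%997=402 h(35,29)=(35*31+29)%997=117 h(63,77)=(63*31+77)%997=36 h(64,64)=(64*31+64)%997=54 -> [402, 117, 36, 54]
L2: h(402,117)=(402*31+117)%997=615 h(36,54)=(36*31+54)%997=173 -> [615, 173]
L3: h(615,173)=(615*31+173)%997=295 -> [295]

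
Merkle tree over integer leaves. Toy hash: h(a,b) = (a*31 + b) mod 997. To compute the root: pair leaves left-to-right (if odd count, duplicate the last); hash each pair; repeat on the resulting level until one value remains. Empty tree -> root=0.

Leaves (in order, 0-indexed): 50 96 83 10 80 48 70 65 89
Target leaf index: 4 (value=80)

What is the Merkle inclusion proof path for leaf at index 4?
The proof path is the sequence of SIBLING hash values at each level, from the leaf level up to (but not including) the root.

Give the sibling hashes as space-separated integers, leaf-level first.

L0 (leaves): [50, 96, 83, 10, 80, 48, 70, 65, 89], target index=4
L1: h(50,96)=(50*31+96)%997=649 [pair 0] h(83,10)=(83*31+10)%997=589 [pair 1] h(80,48)=(80*31+48)%997=534 [pair 2] h(70,65)=(70*31+65)%997=241 [pair 3] h(89,89)=(89*31+89)%997=854 [pair 4] -> [649, 589, 534, 241, 854]
  Sibling for proof at L0: 48
L2: h(649,589)=(649*31+589)%997=768 [pair 0] h(534,241)=(534*31+241)%997=843 [pair 1] h(854,854)=(854*31+854)%997=409 [pair 2] -> [768, 843, 409]
  Sibling for proof at L1: 241
L3: h(768,843)=(768*31+843)%997=723 [pair 0] h(409,409)=(409*31+409)%997=127 [pair 1] -> [723, 127]
  Sibling for proof at L2: 768
L4: h(723,127)=(723*31+127)%997=606 [pair 0] -> [606]
  Sibling for proof at L3: 127
Root: 606
Proof path (sibling hashes from leaf to root): [48, 241, 768, 127]

Answer: 48 241 768 127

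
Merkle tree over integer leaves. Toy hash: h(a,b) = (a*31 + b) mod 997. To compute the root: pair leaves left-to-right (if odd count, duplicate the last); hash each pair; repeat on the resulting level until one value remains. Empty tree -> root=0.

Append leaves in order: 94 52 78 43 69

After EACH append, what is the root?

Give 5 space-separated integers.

After append 94 (leaves=[94]):
  L0: [94]
  root=94
After append 52 (leaves=[94, 52]):
  L0: [94, 52]
  L1: h(94,52)=(94*31+52)%997=972 -> [972]
  root=972
After append 78 (leaves=[94, 52, 78]):
  L0: [94, 52, 78]
  L1: h(94,52)=(94*31+52)%997=972 h(78,78)=(78*31+78)%997=502 -> [972, 502]
  L2: h(972,502)=(972*31+502)%997=724 -> [724]
  root=724
After append 43 (leaves=[94, 52, 78, 43]):
  L0: [94, 52, 78, 43]
  L1: h(94,52)=(94*31+52)%997=972 h(78,43)=(78*31+43)%997=467 -> [972, 467]
  L2: h(972,467)=(972*31+467)%997=689 -> [689]
  root=689
After append 69 (leaves=[94, 52, 78, 43, 69]):
  L0: [94, 52, 78, 43, 69]
  L1: h(94,52)=(94*31+52)%997=972 h(78,43)=(78*31+43)%997=467 h(69,69)=(69*31+69)%997=214 -> [972, 467, 214]
  L2: h(972,467)=(972*31+467)%997=689 h(214,214)=(214*31+214)%997=866 -> [689, 866]
  L3: h(689,866)=(689*31+866)%997=291 -> [291]
  root=291

Answer: 94 972 724 689 291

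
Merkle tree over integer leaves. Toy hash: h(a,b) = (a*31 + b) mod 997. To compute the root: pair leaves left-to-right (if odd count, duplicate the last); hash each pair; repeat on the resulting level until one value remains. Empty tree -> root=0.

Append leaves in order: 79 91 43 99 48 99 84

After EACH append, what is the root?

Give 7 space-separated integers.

Answer: 79 546 356 412 110 745 849

Derivation:
After append 79 (leaves=[79]):
  L0: [79]
  root=79
After append 91 (leaves=[79, 91]):
  L0: [79, 91]
  L1: h(79,91)=(79*31+91)%997=546 -> [546]
  root=546
After append 43 (leaves=[79, 91, 43]):
  L0: [79, 91, 43]
  L1: h(79,91)=(79*31+91)%997=546 h(43,43)=(43*31+43)%997=379 -> [546, 379]
  L2: h(546,379)=(546*31+379)%997=356 -> [356]
  root=356
After append 99 (leaves=[79, 91, 43, 99]):
  L0: [79, 91, 43, 99]
  L1: h(79,91)=(79*31+91)%997=546 h(43,99)=(43*31+99)%997=435 -> [546, 435]
  L2: h(546,435)=(546*31+435)%997=412 -> [412]
  root=412
After append 48 (leaves=[79, 91, 43, 99, 48]):
  L0: [79, 91, 43, 99, 48]
  L1: h(79,91)=(79*31+91)%997=546 h(43,99)=(43*31+99)%997=435 h(48,48)=(48*31+48)%997=539 -> [546, 435, 539]
  L2: h(546,435)=(546*31+435)%997=412 h(539,539)=(539*31+539)%997=299 -> [412, 299]
  L3: h(412,299)=(412*31+299)%997=110 -> [110]
  root=110
After append 99 (leaves=[79, 91, 43, 99, 48, 99]):
  L0: [79, 91, 43, 99, 48, 99]
  L1: h(79,91)=(79*31+91)%997=546 h(43,99)=(43*31+99)%997=435 h(48,99)=(48*31+99)%997=590 -> [546, 435, 590]
  L2: h(546,435)=(546*31+435)%997=412 h(590,590)=(590*31+590)%997=934 -> [412, 934]
  L3: h(412,934)=(412*31+934)%997=745 -> [745]
  root=745
After append 84 (leaves=[79, 91, 43, 99, 48, 99, 84]):
  L0: [79, 91, 43, 99, 48, 99, 84]
  L1: h(79,91)=(79*31+91)%997=546 h(43,99)=(43*31+99)%997=435 h(48,99)=(48*31+99)%997=590 h(84,84)=(84*31+84)%997=694 -> [546, 435, 590, 694]
  L2: h(546,435)=(546*31+435)%997=412 h(590,694)=(590*31+694)%997=41 -> [412, 41]
  L3: h(412,41)=(412*31+41)%997=849 -> [849]
  root=849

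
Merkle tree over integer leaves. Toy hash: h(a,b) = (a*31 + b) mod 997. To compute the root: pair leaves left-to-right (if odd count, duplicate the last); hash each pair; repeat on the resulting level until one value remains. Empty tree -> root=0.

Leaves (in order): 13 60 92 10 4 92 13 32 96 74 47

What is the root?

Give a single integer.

Answer: 98

Derivation:
L0: [13, 60, 92, 10, 4, 92, 13, 32, 96, 74, 47]
L1: h(13,60)=(13*31+60)%997=463 h(92,10)=(92*31+10)%997=868 h(4,92)=(4*31+92)%997=216 h(13,32)=(13*31+32)%997=435 h(96,74)=(96*31+74)%997=59 h(47,47)=(47*31+47)%997=507 -> [463, 868, 216, 435, 59, 507]
L2: h(463,868)=(463*31+868)%997=266 h(216,435)=(216*31+435)%997=152 h(59,507)=(59*31+507)%997=342 -> [266, 152, 342]
L3: h(266,152)=(266*31+152)%997=422 h(342,342)=(342*31+342)%997=974 -> [422, 974]
L4: h(422,974)=(422*31+974)%997=98 -> [98]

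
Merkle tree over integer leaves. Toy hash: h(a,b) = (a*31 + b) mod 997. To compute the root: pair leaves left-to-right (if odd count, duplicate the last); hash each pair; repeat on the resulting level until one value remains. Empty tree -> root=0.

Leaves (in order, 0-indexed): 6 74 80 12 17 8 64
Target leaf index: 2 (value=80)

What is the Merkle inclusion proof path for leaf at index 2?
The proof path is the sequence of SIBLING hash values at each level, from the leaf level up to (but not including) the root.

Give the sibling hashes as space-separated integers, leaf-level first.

L0 (leaves): [6, 74, 80, 12, 17, 8, 64], target index=2
L1: h(6,74)=(6*31+74)%997=260 [pair 0] h(80,12)=(80*31+12)%997=498 [pair 1] h(17,8)=(17*31+8)%997=535 [pair 2] h(64,64)=(64*31+64)%997=54 [pair 3] -> [260, 498, 535, 54]
  Sibling for proof at L0: 12
L2: h(260,498)=(260*31+498)%997=582 [pair 0] h(535,54)=(535*31+54)%997=687 [pair 1] -> [582, 687]
  Sibling for proof at L1: 260
L3: h(582,687)=(582*31+687)%997=783 [pair 0] -> [783]
  Sibling for proof at L2: 687
Root: 783
Proof path (sibling hashes from leaf to root): [12, 260, 687]

Answer: 12 260 687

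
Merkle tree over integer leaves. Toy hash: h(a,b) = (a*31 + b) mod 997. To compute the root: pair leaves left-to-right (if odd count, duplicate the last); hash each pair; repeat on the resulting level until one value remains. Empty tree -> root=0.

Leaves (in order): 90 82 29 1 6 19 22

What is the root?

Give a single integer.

Answer: 360

Derivation:
L0: [90, 82, 29, 1, 6, 19, 22]
L1: h(90,82)=(90*31+82)%997=878 h(29,1)=(29*31+1)%997=900 h(6,19)=(6*31+19)%997=205 h(22,22)=(22*31+22)%997=704 -> [878, 900, 205, 704]
L2: h(878,900)=(878*31+900)%997=202 h(205,704)=(205*31+704)%997=80 -> [202, 80]
L3: h(202,80)=(202*31+80)%997=360 -> [360]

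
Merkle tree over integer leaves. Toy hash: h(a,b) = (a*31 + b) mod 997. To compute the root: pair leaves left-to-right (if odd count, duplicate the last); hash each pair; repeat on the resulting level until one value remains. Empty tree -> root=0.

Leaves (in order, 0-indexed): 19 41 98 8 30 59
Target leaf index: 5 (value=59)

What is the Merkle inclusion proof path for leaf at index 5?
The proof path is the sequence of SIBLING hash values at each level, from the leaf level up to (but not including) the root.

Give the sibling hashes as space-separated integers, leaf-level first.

Answer: 30 989 642

Derivation:
L0 (leaves): [19, 41, 98, 8, 30, 59], target index=5
L1: h(19,41)=(19*31+41)%997=630 [pair 0] h(98,8)=(98*31+8)%997=55 [pair 1] h(30,59)=(30*31+59)%997=989 [pair 2] -> [630, 55, 989]
  Sibling for proof at L0: 30
L2: h(630,55)=(630*31+55)%997=642 [pair 0] h(989,989)=(989*31+989)%997=741 [pair 1] -> [642, 741]
  Sibling for proof at L1: 989
L3: h(642,741)=(642*31+741)%997=703 [pair 0] -> [703]
  Sibling for proof at L2: 642
Root: 703
Proof path (sibling hashes from leaf to root): [30, 989, 642]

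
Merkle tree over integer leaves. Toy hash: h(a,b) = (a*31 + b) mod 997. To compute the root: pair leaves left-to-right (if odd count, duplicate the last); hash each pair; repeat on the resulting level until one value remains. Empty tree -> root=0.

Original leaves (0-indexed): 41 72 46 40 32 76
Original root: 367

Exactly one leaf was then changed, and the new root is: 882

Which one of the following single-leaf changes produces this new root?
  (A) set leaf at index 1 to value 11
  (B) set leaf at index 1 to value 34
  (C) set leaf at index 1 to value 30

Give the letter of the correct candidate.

Original leaves: [41, 72, 46, 40, 32, 76]
Target new root: 882
Try each candidate change and compute the resulting root:
Candidate A: set leaf[1] = 11 -> leaves = [41, 11, 46, 40, 32, 76]
  L0: [41, 11, 46, 40, 32, 76]
  L1: h(41,11)=(41*31+11)%997=285 h(46,40)=(46*31+40)%997=469 h(32,76)=(32*31+76)%997=71 -> [285, 469, 71]
  L2: h(285,469)=(285*31+469)%997=331 h(71,71)=(71*31+71)%997=278 -> [331, 278]
  L3: h(331,278)=(331*31+278)%997=569 -> [569]
  root = 569 != target 882
Candidate B: set leaf[1] = 34 -> leaves = [41, 34, 46, 40, 32, 76]
  L0: [41, 34, 46, 40, 32, 76]
  L1: h(41,34)=(41*31+34)%997=308 h(46,40)=(46*31+40)%997=469 h(32,76)=(32*31+76)%997=71 -> [308, 469, 71]
  L2: h(308,469)=(308*31+469)%997=47 h(71,71)=(71*31+71)%997=278 -> [47, 278]
  L3: h(47,278)=(47*31+278)%997=738 -> [738]
  root = 738 != target 882
Candidate C: set leaf[1] = 30 -> leaves = [41, 30, 46, 40, 32, 76]
  L0: [41, 30, 46, 40, 32, 76]
  L1: h(41,30)=(41*31+30)%997=304 h(46,40)=(46*31+40)%997=469 h(32,76)=(32*31+76)%997=71 -> [304, 469, 71]
  L2: h(304,469)=(304*31+469)%997=920 h(71,71)=(71*31+71)%997=278 -> [920, 278]
  L3: h(920,278)=(920*31+278)%997=882 -> [882]
  root = 882 == target 882  ** MATCH **
Candidate C produces the target root.

Answer: C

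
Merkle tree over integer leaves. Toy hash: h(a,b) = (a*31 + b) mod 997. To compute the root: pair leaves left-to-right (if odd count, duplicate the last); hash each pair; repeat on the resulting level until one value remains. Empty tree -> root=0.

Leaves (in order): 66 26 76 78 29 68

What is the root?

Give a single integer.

L0: [66, 26, 76, 78, 29, 68]
L1: h(66,26)=(66*31+26)%997=78 h(76,78)=(76*31+78)%997=440 h(29,68)=(29*31+68)%997=967 -> [78, 440, 967]
L2: h(78,440)=(78*31+440)%997=864 h(967,967)=(967*31+967)%997=37 -> [864, 37]
L3: h(864,37)=(864*31+37)%997=899 -> [899]

Answer: 899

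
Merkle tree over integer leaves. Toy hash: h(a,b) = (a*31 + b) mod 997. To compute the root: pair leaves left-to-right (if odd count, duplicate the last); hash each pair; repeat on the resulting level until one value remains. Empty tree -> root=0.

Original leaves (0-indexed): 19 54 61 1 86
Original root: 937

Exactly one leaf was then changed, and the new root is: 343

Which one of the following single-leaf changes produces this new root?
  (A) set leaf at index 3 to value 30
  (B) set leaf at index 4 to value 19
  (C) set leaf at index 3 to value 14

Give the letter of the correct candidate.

Answer: C

Derivation:
Original leaves: [19, 54, 61, 1, 86]
Target new root: 343
Try each candidate change and compute the resulting root:
Candidate A: set leaf[3] = 30 -> leaves = [19, 54, 61, 30, 86]
  L0: [19, 54, 61, 30, 86]
  L1: h(19,54)=(19*31+54)%997=643 h(61,30)=(61*31+30)%997=924 h(86,86)=(86*31+86)%997=758 -> [643, 924, 758]
  L2: h(643,924)=(643*31+924)%997=917 h(758,758)=(758*31+758)%997=328 -> [917, 328]
  L3: h(917,328)=(917*31+328)%997=839 -> [839]
  root = 839 != target 343
Candidate B: set leaf[4] = 19 -> leaves = [19, 54, 61, 1, 19]
  L0: [19, 54, 61, 1, 19]
  L1: h(19,54)=(19*31+54)%997=643 h(61,1)=(61*31+1)%997=895 h(19,19)=(19*31+19)%997=608 -> [643, 895, 608]
  L2: h(643,895)=(643*31+895)%997=888 h(608,608)=(608*31+608)%997=513 -> [888, 513]
  L3: h(888,513)=(888*31+513)%997=125 -> [125]
  root = 125 != target 343
Candidate C: set leaf[3] = 14 -> leaves = [19, 54, 61, 14, 86]
  L0: [19, 54, 61, 14, 86]
  L1: h(19,54)=(19*31+54)%997=643 h(61,14)=(61*31+14)%997=908 h(86,86)=(86*31+86)%997=758 -> [643, 908, 758]
  L2: h(643,908)=(643*31+908)%997=901 h(758,758)=(758*31+758)%997=328 -> [901, 328]
  L3: h(901,328)=(901*31+328)%997=343 -> [343]
  root = 343 == target 343  ** MATCH **
Candidate C produces the target root.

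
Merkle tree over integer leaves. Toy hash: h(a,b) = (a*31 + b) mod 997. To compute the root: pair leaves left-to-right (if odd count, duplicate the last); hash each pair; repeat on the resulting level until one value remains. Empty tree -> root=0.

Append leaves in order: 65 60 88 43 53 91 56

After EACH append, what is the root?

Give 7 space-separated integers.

After append 65 (leaves=[65]):
  L0: [65]
  root=65
After append 60 (leaves=[65, 60]):
  L0: [65, 60]
  L1: h(65,60)=(65*31+60)%997=81 -> [81]
  root=81
After append 88 (leaves=[65, 60, 88]):
  L0: [65, 60, 88]
  L1: h(65,60)=(65*31+60)%997=81 h(88,88)=(88*31+88)%997=822 -> [81, 822]
  L2: h(81,822)=(81*31+822)%997=342 -> [342]
  root=342
After append 43 (leaves=[65, 60, 88, 43]):
  L0: [65, 60, 88, 43]
  L1: h(65,60)=(65*31+60)%997=81 h(88,43)=(88*31+43)%997=777 -> [81, 777]
  L2: h(81,777)=(81*31+777)%997=297 -> [297]
  root=297
After append 53 (leaves=[65, 60, 88, 43, 53]):
  L0: [65, 60, 88, 43, 53]
  L1: h(65,60)=(65*31+60)%997=81 h(88,43)=(88*31+43)%997=777 h(53,53)=(53*31+53)%997=699 -> [81, 777, 699]
  L2: h(81,777)=(81*31+777)%997=297 h(699,699)=(699*31+699)%997=434 -> [297, 434]
  L3: h(297,434)=(297*31+434)%997=668 -> [668]
  root=668
After append 91 (leaves=[65, 60, 88, 43, 53, 91]):
  L0: [65, 60, 88, 43, 53, 91]
  L1: h(65,60)=(65*31+60)%997=81 h(88,43)=(88*31+43)%997=777 h(53,91)=(53*31+91)%997=737 -> [81, 777, 737]
  L2: h(81,777)=(81*31+777)%997=297 h(737,737)=(737*31+737)%997=653 -> [297, 653]
  L3: h(297,653)=(297*31+653)%997=887 -> [887]
  root=887
After append 56 (leaves=[65, 60, 88, 43, 53, 91, 56]):
  L0: [65, 60, 88, 43, 53, 91, 56]
  L1: h(65,60)=(65*31+60)%997=81 h(88,43)=(88*31+43)%997=777 h(53,91)=(53*31+91)%997=737 h(56,56)=(56*31+56)%997=795 -> [81, 777, 737, 795]
  L2: h(81,777)=(81*31+777)%997=297 h(737,795)=(737*31+795)%997=711 -> [297, 711]
  L3: h(297,711)=(297*31+711)%997=945 -> [945]
  root=945

Answer: 65 81 342 297 668 887 945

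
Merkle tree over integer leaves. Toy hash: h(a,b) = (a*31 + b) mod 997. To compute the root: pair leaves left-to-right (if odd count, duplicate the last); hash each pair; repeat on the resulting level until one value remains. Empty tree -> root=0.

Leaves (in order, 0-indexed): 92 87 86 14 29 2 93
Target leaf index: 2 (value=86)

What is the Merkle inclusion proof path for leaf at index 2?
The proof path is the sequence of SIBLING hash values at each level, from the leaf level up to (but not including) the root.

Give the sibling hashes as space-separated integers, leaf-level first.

Answer: 14 945 0

Derivation:
L0 (leaves): [92, 87, 86, 14, 29, 2, 93], target index=2
L1: h(92,87)=(92*31+87)%997=945 [pair 0] h(86,14)=(86*31+14)%997=686 [pair 1] h(29,2)=(29*31+2)%997=901 [pair 2] h(93,93)=(93*31+93)%997=982 [pair 3] -> [945, 686, 901, 982]
  Sibling for proof at L0: 14
L2: h(945,686)=(945*31+686)%997=71 [pair 0] h(901,982)=(901*31+982)%997=0 [pair 1] -> [71, 0]
  Sibling for proof at L1: 945
L3: h(71,0)=(71*31+0)%997=207 [pair 0] -> [207]
  Sibling for proof at L2: 0
Root: 207
Proof path (sibling hashes from leaf to root): [14, 945, 0]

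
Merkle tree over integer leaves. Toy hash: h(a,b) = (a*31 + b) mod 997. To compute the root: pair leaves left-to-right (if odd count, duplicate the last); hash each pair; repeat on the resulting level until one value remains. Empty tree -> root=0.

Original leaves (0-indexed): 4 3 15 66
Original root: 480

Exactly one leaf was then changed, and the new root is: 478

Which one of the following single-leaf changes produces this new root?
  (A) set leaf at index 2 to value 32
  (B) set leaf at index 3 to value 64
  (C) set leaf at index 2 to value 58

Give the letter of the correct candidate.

Answer: B

Derivation:
Original leaves: [4, 3, 15, 66]
Target new root: 478
Try each candidate change and compute the resulting root:
Candidate A: set leaf[2] = 32 -> leaves = [4, 3, 32, 66]
  L0: [4, 3, 32, 66]
  L1: h(4,3)=(4*31+3)%997=127 h(32,66)=(32*31+66)%997=61 -> [127, 61]
  L2: h(127,61)=(127*31+61)%997=10 -> [10]
  root = 10 != target 478
Candidate B: set leaf[3] = 64 -> leaves = [4, 3, 15, 64]
  L0: [4, 3, 15, 64]
  L1: h(4,3)=(4*31+3)%997=127 h(15,64)=(15*31+64)%997=529 -> [127, 529]
  L2: h(127,529)=(127*31+529)%997=478 -> [478]
  root = 478 == target 478  ** MATCH **
Candidate C: set leaf[2] = 58 -> leaves = [4, 3, 58, 66]
  L0: [4, 3, 58, 66]
  L1: h(4,3)=(4*31+3)%997=127 h(58,66)=(58*31+66)%997=867 -> [127, 867]
  L2: h(127,867)=(127*31+867)%997=816 -> [816]
  root = 816 != target 478
Candidate B produces the target root.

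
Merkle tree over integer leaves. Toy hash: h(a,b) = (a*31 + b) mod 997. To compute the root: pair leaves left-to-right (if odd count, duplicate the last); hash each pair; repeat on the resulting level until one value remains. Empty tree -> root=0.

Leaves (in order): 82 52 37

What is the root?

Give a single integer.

Answer: 841

Derivation:
L0: [82, 52, 37]
L1: h(82,52)=(82*31+52)%997=600 h(37,37)=(37*31+37)%997=187 -> [600, 187]
L2: h(600,187)=(600*31+187)%997=841 -> [841]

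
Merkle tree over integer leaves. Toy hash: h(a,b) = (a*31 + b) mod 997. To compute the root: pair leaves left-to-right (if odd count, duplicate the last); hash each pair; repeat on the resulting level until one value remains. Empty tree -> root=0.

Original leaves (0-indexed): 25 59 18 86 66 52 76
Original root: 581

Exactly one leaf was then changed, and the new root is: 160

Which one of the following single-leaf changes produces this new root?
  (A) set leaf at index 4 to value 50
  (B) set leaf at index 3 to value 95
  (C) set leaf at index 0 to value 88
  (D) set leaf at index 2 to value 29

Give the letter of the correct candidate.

Original leaves: [25, 59, 18, 86, 66, 52, 76]
Target new root: 160
Try each candidate change and compute the resulting root:
Candidate A: set leaf[4] = 50 -> leaves = [25, 59, 18, 86, 50, 52, 76]
  L0: [25, 59, 18, 86, 50, 52, 76]
  L1: h(25,59)=(25*31+59)%997=834 h(18,86)=(18*31+86)%997=644 h(50,52)=(50*31+52)%997=605 h(76,76)=(76*31+76)%997=438 -> [834, 644, 605, 438]
  L2: h(834,644)=(834*31+644)%997=576 h(605,438)=(605*31+438)%997=250 -> [576, 250]
  L3: h(576,250)=(576*31+250)%997=160 -> [160]
  root = 160 == target 160  ** MATCH **
Candidate B: set leaf[3] = 95 -> leaves = [25, 59, 18, 95, 66, 52, 76]
  L0: [25, 59, 18, 95, 66, 52, 76]
  L1: h(25,59)=(25*31+59)%997=834 h(18,95)=(18*31+95)%997=653 h(66,52)=(66*31+52)%997=104 h(76,76)=(76*31+76)%997=438 -> [834, 653, 104, 438]
  L2: h(834,653)=(834*31+653)%997=585 h(104,438)=(104*31+438)%997=671 -> [585, 671]
  L3: h(585,671)=(585*31+671)%997=860 -> [860]
  root = 860 != target 160
Candidate C: set leaf[0] = 88 -> leaves = [88, 59, 18, 86, 66, 52, 76]
  L0: [88, 59, 18, 86, 66, 52, 76]
  L1: h(88,59)=(88*31+59)%997=793 h(18,86)=(18*31+86)%997=644 h(66,52)=(66*31+52)%997=104 h(76,76)=(76*31+76)%997=438 -> [793, 644, 104, 438]
  L2: h(793,644)=(793*31+644)%997=302 h(104,438)=(104*31+438)%997=671 -> [302, 671]
  L3: h(302,671)=(302*31+671)%997=63 -> [63]
  root = 63 != target 160
Candidate D: set leaf[2] = 29 -> leaves = [25, 59, 29, 86, 66, 52, 76]
  L0: [25, 59, 29, 86, 66, 52, 76]
  L1: h(25,59)=(25*31+59)%997=834 h(29,86)=(29*31+86)%997=985 h(66,52)=(66*31+52)%997=104 h(76,76)=(76*31+76)%997=438 -> [834, 985, 104, 438]
  L2: h(834,985)=(834*31+985)%997=917 h(104,438)=(104*31+438)%997=671 -> [917, 671]
  L3: h(917,671)=(917*31+671)%997=185 -> [185]
  root = 185 != target 160
Candidate A produces the target root.

Answer: A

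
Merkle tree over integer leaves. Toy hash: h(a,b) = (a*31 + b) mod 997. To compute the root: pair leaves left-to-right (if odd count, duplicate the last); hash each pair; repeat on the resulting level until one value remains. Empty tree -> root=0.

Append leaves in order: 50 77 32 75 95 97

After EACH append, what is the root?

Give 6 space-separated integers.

After append 50 (leaves=[50]):
  L0: [50]
  root=50
After append 77 (leaves=[50, 77]):
  L0: [50, 77]
  L1: h(50,77)=(50*31+77)%997=630 -> [630]
  root=630
After append 32 (leaves=[50, 77, 32]):
  L0: [50, 77, 32]
  L1: h(50,77)=(50*31+77)%997=630 h(32,32)=(32*31+32)%997=27 -> [630, 27]
  L2: h(630,27)=(630*31+27)%997=614 -> [614]
  root=614
After append 75 (leaves=[50, 77, 32, 75]):
  L0: [50, 77, 32, 75]
  L1: h(50,77)=(50*31+77)%997=630 h(32,75)=(32*31+75)%997=70 -> [630, 70]
  L2: h(630,70)=(630*31+70)%997=657 -> [657]
  root=657
After append 95 (leaves=[50, 77, 32, 75, 95]):
  L0: [50, 77, 32, 75, 95]
  L1: h(50,77)=(50*31+77)%997=630 h(32,75)=(32*31+75)%997=70 h(95,95)=(95*31+95)%997=49 -> [630, 70, 49]
  L2: h(630,70)=(630*31+70)%997=657 h(49,49)=(49*31+49)%997=571 -> [657, 571]
  L3: h(657,571)=(657*31+571)%997=1 -> [1]
  root=1
After append 97 (leaves=[50, 77, 32, 75, 95, 97]):
  L0: [50, 77, 32, 75, 95, 97]
  L1: h(50,77)=(50*31+77)%997=630 h(32,75)=(32*31+75)%997=70 h(95,97)=(95*31+97)%997=51 -> [630, 70, 51]
  L2: h(630,70)=(630*31+70)%997=657 h(51,51)=(51*31+51)%997=635 -> [657, 635]
  L3: h(657,635)=(657*31+635)%997=65 -> [65]
  root=65

Answer: 50 630 614 657 1 65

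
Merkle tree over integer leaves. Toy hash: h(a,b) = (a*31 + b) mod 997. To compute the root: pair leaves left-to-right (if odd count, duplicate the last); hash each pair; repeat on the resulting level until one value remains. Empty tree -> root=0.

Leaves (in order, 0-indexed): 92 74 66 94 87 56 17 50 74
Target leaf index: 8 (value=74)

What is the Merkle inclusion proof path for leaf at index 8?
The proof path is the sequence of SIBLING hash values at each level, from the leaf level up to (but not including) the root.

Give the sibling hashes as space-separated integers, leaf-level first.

Answer: 74 374 4 65

Derivation:
L0 (leaves): [92, 74, 66, 94, 87, 56, 17, 50, 74], target index=8
L1: h(92,74)=(92*31+74)%997=932 [pair 0] h(66,94)=(66*31+94)%997=146 [pair 1] h(87,56)=(87*31+56)%997=759 [pair 2] h(17,50)=(17*31+50)%997=577 [pair 3] h(74,74)=(74*31+74)%997=374 [pair 4] -> [932, 146, 759, 577, 374]
  Sibling for proof at L0: 74
L2: h(932,146)=(932*31+146)%997=125 [pair 0] h(759,577)=(759*31+577)%997=178 [pair 1] h(374,374)=(374*31+374)%997=4 [pair 2] -> [125, 178, 4]
  Sibling for proof at L1: 374
L3: h(125,178)=(125*31+178)%997=65 [pair 0] h(4,4)=(4*31+4)%997=128 [pair 1] -> [65, 128]
  Sibling for proof at L2: 4
L4: h(65,128)=(65*31+128)%997=149 [pair 0] -> [149]
  Sibling for proof at L3: 65
Root: 149
Proof path (sibling hashes from leaf to root): [74, 374, 4, 65]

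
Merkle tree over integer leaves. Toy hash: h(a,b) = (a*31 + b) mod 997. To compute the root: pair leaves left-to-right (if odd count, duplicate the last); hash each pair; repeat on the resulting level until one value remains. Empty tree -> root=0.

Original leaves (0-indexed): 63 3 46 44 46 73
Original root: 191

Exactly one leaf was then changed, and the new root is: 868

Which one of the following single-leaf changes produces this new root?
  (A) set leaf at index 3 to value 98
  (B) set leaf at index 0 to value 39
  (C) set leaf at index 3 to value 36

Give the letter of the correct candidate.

Answer: A

Derivation:
Original leaves: [63, 3, 46, 44, 46, 73]
Target new root: 868
Try each candidate change and compute the resulting root:
Candidate A: set leaf[3] = 98 -> leaves = [63, 3, 46, 98, 46, 73]
  L0: [63, 3, 46, 98, 46, 73]
  L1: h(63,3)=(63*31+3)%997=959 h(46,98)=(46*31+98)%997=527 h(46,73)=(46*31+73)%997=502 -> [959, 527, 502]
  L2: h(959,527)=(959*31+527)%997=346 h(502,502)=(502*31+502)%997=112 -> [346, 112]
  L3: h(346,112)=(346*31+112)%997=868 -> [868]
  root = 868 == target 868  ** MATCH **
Candidate B: set leaf[0] = 39 -> leaves = [39, 3, 46, 44, 46, 73]
  L0: [39, 3, 46, 44, 46, 73]
  L1: h(39,3)=(39*31+3)%997=215 h(46,44)=(46*31+44)%997=473 h(46,73)=(46*31+73)%997=502 -> [215, 473, 502]
  L2: h(215,473)=(215*31+473)%997=159 h(502,502)=(502*31+502)%997=112 -> [159, 112]
  L3: h(159,112)=(159*31+112)%997=56 -> [56]
  root = 56 != target 868
Candidate C: set leaf[3] = 36 -> leaves = [63, 3, 46, 36, 46, 73]
  L0: [63, 3, 46, 36, 46, 73]
  L1: h(63,3)=(63*31+3)%997=959 h(46,36)=(46*31+36)%997=465 h(46,73)=(46*31+73)%997=502 -> [959, 465, 502]
  L2: h(959,465)=(959*31+465)%997=284 h(502,502)=(502*31+502)%997=112 -> [284, 112]
  L3: h(284,112)=(284*31+112)%997=940 -> [940]
  root = 940 != target 868
Candidate A produces the target root.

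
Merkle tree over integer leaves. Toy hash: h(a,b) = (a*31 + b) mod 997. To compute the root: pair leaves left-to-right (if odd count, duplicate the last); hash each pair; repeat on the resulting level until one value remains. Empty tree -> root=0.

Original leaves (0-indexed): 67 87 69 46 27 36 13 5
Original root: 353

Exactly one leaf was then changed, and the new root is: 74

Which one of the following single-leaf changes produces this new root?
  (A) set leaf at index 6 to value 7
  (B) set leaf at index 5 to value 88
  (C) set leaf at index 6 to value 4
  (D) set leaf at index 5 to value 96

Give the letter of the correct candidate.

Original leaves: [67, 87, 69, 46, 27, 36, 13, 5]
Target new root: 74
Try each candidate change and compute the resulting root:
Candidate A: set leaf[6] = 7 -> leaves = [67, 87, 69, 46, 27, 36, 7, 5]
  L0: [67, 87, 69, 46, 27, 36, 7, 5]
  L1: h(67,87)=(67*31+87)%997=170 h(69,46)=(69*31+46)%997=191 h(27,36)=(27*31+36)%997=873 h(7,5)=(7*31+5)%997=222 -> [170, 191, 873, 222]
  L2: h(170,191)=(170*31+191)%997=476 h(873,222)=(873*31+222)%997=366 -> [476, 366]
  L3: h(476,366)=(476*31+366)%997=167 -> [167]
  root = 167 != target 74
Candidate B: set leaf[5] = 88 -> leaves = [67, 87, 69, 46, 27, 88, 13, 5]
  L0: [67, 87, 69, 46, 27, 88, 13, 5]
  L1: h(67,87)=(67*31+87)%997=170 h(69,46)=(69*31+46)%997=191 h(27,88)=(27*31+88)%997=925 h(13,5)=(13*31+5)%997=408 -> [170, 191, 925, 408]
  L2: h(170,191)=(170*31+191)%997=476 h(925,408)=(925*31+408)%997=170 -> [476, 170]
  L3: h(476,170)=(476*31+170)%997=968 -> [968]
  root = 968 != target 74
Candidate C: set leaf[6] = 4 -> leaves = [67, 87, 69, 46, 27, 36, 4, 5]
  L0: [67, 87, 69, 46, 27, 36, 4, 5]
  L1: h(67,87)=(67*31+87)%997=170 h(69,46)=(69*31+46)%997=191 h(27,36)=(27*31+36)%997=873 h(4,5)=(4*31+5)%997=129 -> [170, 191, 873, 129]
  L2: h(170,191)=(170*31+191)%997=476 h(873,129)=(873*31+129)%997=273 -> [476, 273]
  L3: h(476,273)=(476*31+273)%997=74 -> [74]
  root = 74 == target 74  ** MATCH **
Candidate D: set leaf[5] = 96 -> leaves = [67, 87, 69, 46, 27, 96, 13, 5]
  L0: [67, 87, 69, 46, 27, 96, 13, 5]
  L1: h(67,87)=(67*31+87)%997=170 h(69,46)=(69*31+46)%997=191 h(27,96)=(27*31+96)%997=933 h(13,5)=(13*31+5)%997=408 -> [170, 191, 933, 408]
  L2: h(170,191)=(170*31+191)%997=476 h(933,408)=(933*31+408)%997=418 -> [476, 418]
  L3: h(476,418)=(476*31+418)%997=219 -> [219]
  root = 219 != target 74
Candidate C produces the target root.

Answer: C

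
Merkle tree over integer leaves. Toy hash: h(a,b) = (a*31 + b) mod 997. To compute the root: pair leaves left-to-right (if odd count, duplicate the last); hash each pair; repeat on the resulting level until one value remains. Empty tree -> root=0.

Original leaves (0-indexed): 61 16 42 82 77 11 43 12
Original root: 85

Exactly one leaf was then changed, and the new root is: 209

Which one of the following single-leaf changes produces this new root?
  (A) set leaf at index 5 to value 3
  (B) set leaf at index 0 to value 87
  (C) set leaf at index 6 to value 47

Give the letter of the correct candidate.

Original leaves: [61, 16, 42, 82, 77, 11, 43, 12]
Target new root: 209
Try each candidate change and compute the resulting root:
Candidate A: set leaf[5] = 3 -> leaves = [61, 16, 42, 82, 77, 3, 43, 12]
  L0: [61, 16, 42, 82, 77, 3, 43, 12]
  L1: h(61,16)=(61*31+16)%997=910 h(42,82)=(42*31+82)%997=387 h(77,3)=(77*31+3)%997=396 h(43,12)=(43*31+12)%997=348 -> [910, 387, 396, 348]
  L2: h(910,387)=(910*31+387)%997=681 h(396,348)=(396*31+348)%997=660 -> [681, 660]
  L3: h(681,660)=(681*31+660)%997=834 -> [834]
  root = 834 != target 209
Candidate B: set leaf[0] = 87 -> leaves = [87, 16, 42, 82, 77, 11, 43, 12]
  L0: [87, 16, 42, 82, 77, 11, 43, 12]
  L1: h(87,16)=(87*31+16)%997=719 h(42,82)=(42*31+82)%997=387 h(77,11)=(77*31+11)%997=404 h(43,12)=(43*31+12)%997=348 -> [719, 387, 404, 348]
  L2: h(719,387)=(719*31+387)%997=742 h(404,348)=(404*31+348)%997=908 -> [742, 908]
  L3: h(742,908)=(742*31+908)%997=979 -> [979]
  root = 979 != target 209
Candidate C: set leaf[6] = 47 -> leaves = [61, 16, 42, 82, 77, 11, 47, 12]
  L0: [61, 16, 42, 82, 77, 11, 47, 12]
  L1: h(61,16)=(61*31+16)%997=910 h(42,82)=(42*31+82)%997=387 h(77,11)=(77*31+11)%997=404 h(47,12)=(47*31+12)%997=472 -> [910, 387, 404, 472]
  L2: h(910,387)=(910*31+387)%997=681 h(404,472)=(404*31+472)%997=35 -> [681, 35]
  L3: h(681,35)=(681*31+35)%997=209 -> [209]
  root = 209 == target 209  ** MATCH **
Candidate C produces the target root.

Answer: C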